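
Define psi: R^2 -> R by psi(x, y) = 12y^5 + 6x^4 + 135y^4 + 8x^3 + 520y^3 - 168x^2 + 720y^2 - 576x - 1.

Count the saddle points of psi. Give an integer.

psi separates as a function of x plus a function of y, so ∇psi=0 decouples.
∂psi/∂x = 24(x - 4)(x + 2)(x + 3) = 0 at x ∈ {-3, -2, 4}; ∂psi/∂y = 60y(y + 2)(y + 3)(y + 4) = 0 at y ∈ {-4, -3, -2, 0}.
The Hessian is diagonal: diag(psi_xx, psi_yy). Second derivatives: psi_xx(-3)=168, psi_xx(-2)=-144, psi_xx(4)=1008; psi_yy(-4)=-480, psi_yy(-3)=180, psi_yy(-2)=-240, psi_yy(0)=1440.
Saddle points occur where the two diagonal entries have opposite signs: (-3, -4), (-3, -2), (-2, -3), (-2, 0), (4, -4), (4, -2). Count: 6.

6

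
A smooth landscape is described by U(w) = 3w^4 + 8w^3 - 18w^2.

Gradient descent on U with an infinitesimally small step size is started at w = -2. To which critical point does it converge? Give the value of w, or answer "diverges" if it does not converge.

U'(w) = 12w(w - 1)(w + 3), so U'(-2) = 72.
Gradient descent moves in the -U' direction, i.e. w is decreasing.
The nearest critical point in that direction is w = -3, where U'' = 144 > 0 (a local minimum). The iterate converges there.

-3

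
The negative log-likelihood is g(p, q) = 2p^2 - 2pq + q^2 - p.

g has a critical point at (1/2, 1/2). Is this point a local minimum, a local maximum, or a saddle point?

local minimum

The Hessian of g is constant: H = [[4, -2], [-2, 2]].
det(H) = 4·2 − (-2)² = 4.
det(H) > 0 and tr(H) = 6 > 0, so H is positive definite and the point is a local minimum.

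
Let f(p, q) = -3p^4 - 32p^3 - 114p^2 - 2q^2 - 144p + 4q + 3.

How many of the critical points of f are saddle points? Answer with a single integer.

f separates as a function of p plus a function of q, so ∇f=0 decouples.
∂f/∂p = -12(p + 1)(p + 3)(p + 4) = 0 at p ∈ {-4, -3, -1}; ∂f/∂q = -4(q - 1) = 0 at q ∈ {1}.
The Hessian is diagonal: diag(f_pp, f_qq). Second derivatives: f_pp(-4)=-36, f_pp(-3)=24, f_pp(-1)=-72; f_qq(1)=-4.
Saddle points occur where the two diagonal entries have opposite signs: (-3, 1). Count: 1.

1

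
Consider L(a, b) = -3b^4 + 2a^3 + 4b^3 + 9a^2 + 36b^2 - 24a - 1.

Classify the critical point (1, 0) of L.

local minimum

The mixed partial ∂²L/∂a∂b is 0, so the Hessian at any point is diag(L_aa, L_bb) = diag(6(2a + 3), 12(-3b^2 + 2b + 6)).
At (1, 0): H = diag(30, 72).
Both eigenvalues are positive, so H is positive definite: a local minimum.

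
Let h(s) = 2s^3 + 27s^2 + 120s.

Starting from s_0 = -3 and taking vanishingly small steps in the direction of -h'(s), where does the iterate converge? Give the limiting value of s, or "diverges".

h'(s) = 6(s + 4)(s + 5), so h'(-3) = 12.
Gradient descent moves in the -h' direction, i.e. s is decreasing.
The nearest critical point in that direction is s = -4, where h'' = 6 > 0 (a local minimum). The iterate converges there.

-4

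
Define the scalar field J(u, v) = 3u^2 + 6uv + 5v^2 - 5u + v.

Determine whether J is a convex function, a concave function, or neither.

J is quadratic, so its Hessian is the constant matrix H = [[6, 6], [6, 10]].
det(H) = 24, tr(H) = 16.
det(H) > 0 and tr(H) > 0, so H is positive definite everywhere: convex.

convex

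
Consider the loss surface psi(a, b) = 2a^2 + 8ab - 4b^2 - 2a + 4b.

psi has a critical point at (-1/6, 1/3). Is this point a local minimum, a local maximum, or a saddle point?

saddle point

The Hessian of psi is constant: H = [[4, 8], [8, -8]].
det(H) = 4·(-8) − 8² = -96.
Since det(H) < 0, H is indefinite and the critical point is a saddle point.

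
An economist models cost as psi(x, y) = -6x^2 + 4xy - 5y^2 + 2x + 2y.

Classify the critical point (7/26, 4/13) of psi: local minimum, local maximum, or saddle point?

The Hessian of psi is constant: H = [[-12, 4], [4, -10]].
det(H) = (-12)·(-10) − 4² = 104.
det(H) > 0 and tr(H) = -22 < 0, so H is negative definite and the point is a local maximum.

local maximum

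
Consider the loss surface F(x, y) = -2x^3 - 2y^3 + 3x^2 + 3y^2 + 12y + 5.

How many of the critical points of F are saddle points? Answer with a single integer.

2

F separates as a function of x plus a function of y, so ∇F=0 decouples.
∂F/∂x = -6x(x - 1) = 0 at x ∈ {0, 1}; ∂F/∂y = -6(y - 2)(y + 1) = 0 at y ∈ {-1, 2}.
The Hessian is diagonal: diag(F_xx, F_yy). Second derivatives: F_xx(0)=6, F_xx(1)=-6; F_yy(-1)=18, F_yy(2)=-18.
Saddle points occur where the two diagonal entries have opposite signs: (0, 2), (1, -1). Count: 2.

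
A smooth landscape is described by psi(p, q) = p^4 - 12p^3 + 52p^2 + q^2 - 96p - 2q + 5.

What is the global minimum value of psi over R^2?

psi(p,q) separates as A(p) + B(q) + 5, so its minimum is min A + min B + 5.
A'(p) = 4(p - 4)(p - 3)(p - 2) vanishes at p ∈ {2, 3, 4}; B'(q) = 2q - 2 vanishes at q ∈ {1}.
Local minima of A (where A''>0): A(2)=-64, A(4)=-64. Local minima of B: B(1)=-1.
So the global minimum of psi is A(2) + B(1) + 5 = -64 − 1 + 5 = -60, attained at (2, 1).

-60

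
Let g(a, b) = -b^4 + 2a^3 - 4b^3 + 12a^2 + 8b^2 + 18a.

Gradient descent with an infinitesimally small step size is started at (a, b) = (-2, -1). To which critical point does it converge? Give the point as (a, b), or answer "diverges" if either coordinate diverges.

g is separable, so gradient descent decouples: a follows -∂g/∂a, b follows -∂g/∂b.
∂g/∂a = 6(a + 1)(a + 3); at a=-2 this is -6, so a increases.
∂g/∂b = -4b(b - 1)(b + 4); at b=-1 this is -24, so b increases.
a converges to its nearest critical value -1 (a local min of the a-part); b converges to 0. The iterate converges to (-1, 0).

(-1, 0)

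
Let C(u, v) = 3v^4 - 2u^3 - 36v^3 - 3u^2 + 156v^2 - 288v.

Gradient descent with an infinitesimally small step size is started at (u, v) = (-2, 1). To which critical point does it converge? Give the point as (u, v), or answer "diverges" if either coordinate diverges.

(-1, 2)

C is separable, so gradient descent decouples: u follows -∂C/∂u, v follows -∂C/∂v.
∂C/∂u = -6u(u + 1); at u=-2 this is -12, so u increases.
∂C/∂v = 12(v - 4)(v - 3)(v - 2); at v=1 this is -72, so v increases.
u converges to its nearest critical value -1 (a local min of the u-part); v converges to 2. The iterate converges to (-1, 2).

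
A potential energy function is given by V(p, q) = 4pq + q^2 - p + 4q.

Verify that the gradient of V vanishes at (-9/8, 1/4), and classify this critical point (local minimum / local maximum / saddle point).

∇V = (4q - 1, 4p + 2q + 4); substituting (-9/8, 1/4) gives ∇V = (0, 0), so (-9/8, 1/4) is indeed a critical point.
The Hessian of V is constant: H = [[0, 4], [4, 2]].
det(H) = 0·2 − 4² = -16.
Since det(H) < 0, H is indefinite and the critical point is a saddle point.

saddle point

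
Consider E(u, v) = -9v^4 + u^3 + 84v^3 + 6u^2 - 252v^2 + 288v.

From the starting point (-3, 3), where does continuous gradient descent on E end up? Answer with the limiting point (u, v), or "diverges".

(0, 2)

E is separable, so gradient descent decouples: u follows -∂E/∂u, v follows -∂E/∂v.
∂E/∂u = 3u(u + 4); at u=-3 this is -9, so u increases.
∂E/∂v = -36(v - 4)(v - 2)(v - 1); at v=3 this is 72, so v decreases.
u converges to its nearest critical value 0 (a local min of the u-part); v converges to 2. The iterate converges to (0, 2).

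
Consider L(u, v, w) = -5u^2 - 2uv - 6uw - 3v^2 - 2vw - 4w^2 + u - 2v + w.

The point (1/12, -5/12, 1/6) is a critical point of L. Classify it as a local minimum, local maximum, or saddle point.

local maximum

The Hessian is constant: H = [[-10, -2, -6], [-2, -6, -2], [-6, -2, -8]].
Leading principal minors: Δ₁ = -10, Δ₂ = 56, Δ₃ = -240.
The minors alternate sign starting negative (−, +, −), so H is negative definite: a local maximum.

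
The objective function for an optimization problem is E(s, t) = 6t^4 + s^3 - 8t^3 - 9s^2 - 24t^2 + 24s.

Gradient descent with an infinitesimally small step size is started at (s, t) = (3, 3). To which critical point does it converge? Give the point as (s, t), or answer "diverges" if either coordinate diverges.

E is separable, so gradient descent decouples: s follows -∂E/∂s, t follows -∂E/∂t.
∂E/∂s = 3(s - 4)(s - 2); at s=3 this is -3, so s increases.
∂E/∂t = 24t(t - 2)(t + 1); at t=3 this is 288, so t decreases.
s converges to its nearest critical value 4 (a local min of the s-part); t converges to 2. The iterate converges to (4, 2).

(4, 2)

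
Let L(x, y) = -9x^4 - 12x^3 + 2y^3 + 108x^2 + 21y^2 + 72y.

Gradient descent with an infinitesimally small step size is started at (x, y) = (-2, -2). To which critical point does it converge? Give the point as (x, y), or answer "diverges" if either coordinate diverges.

(0, -3)

L is separable, so gradient descent decouples: x follows -∂L/∂x, y follows -∂L/∂y.
∂L/∂x = -36x(x - 2)(x + 3); at x=-2 this is -288, so x increases.
∂L/∂y = 6(y + 3)(y + 4); at y=-2 this is 12, so y decreases.
x converges to its nearest critical value 0 (a local min of the x-part); y converges to -3. The iterate converges to (0, -3).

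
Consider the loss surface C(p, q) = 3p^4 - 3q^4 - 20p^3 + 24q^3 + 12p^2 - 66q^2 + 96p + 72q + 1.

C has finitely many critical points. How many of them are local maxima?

C separates as a function of p plus a function of q, so ∇C=0 decouples.
∂C/∂p = 12(p - 4)(p - 2)(p + 1) = 0 at p ∈ {-1, 2, 4}; ∂C/∂q = -12(q - 3)(q - 2)(q - 1) = 0 at q ∈ {1, 2, 3}.
The Hessian is diagonal: diag(C_pp, C_qq). Second derivatives: C_pp(-1)=180, C_pp(2)=-72, C_pp(4)=120; C_qq(1)=-24, C_qq(2)=12, C_qq(3)=-24.
Local maxima occur where both diagonal entries negative: (2, 1), (2, 3). Count: 2.

2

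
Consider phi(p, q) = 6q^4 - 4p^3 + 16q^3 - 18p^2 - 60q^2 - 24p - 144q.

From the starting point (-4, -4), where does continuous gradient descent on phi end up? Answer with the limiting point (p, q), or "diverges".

phi is separable, so gradient descent decouples: p follows -∂phi/∂p, q follows -∂phi/∂q.
∂phi/∂p = -12(p + 1)(p + 2); at p=-4 this is -72, so p increases.
∂phi/∂q = 24(q - 2)(q + 1)(q + 3); at q=-4 this is -432, so q increases.
p converges to its nearest critical value -2 (a local min of the p-part); q converges to -3. The iterate converges to (-2, -3).

(-2, -3)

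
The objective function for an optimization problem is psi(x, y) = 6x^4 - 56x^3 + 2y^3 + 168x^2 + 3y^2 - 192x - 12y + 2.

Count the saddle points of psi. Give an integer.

psi separates as a function of x plus a function of y, so ∇psi=0 decouples.
∂psi/∂x = 24(x - 4)(x - 2)(x - 1) = 0 at x ∈ {1, 2, 4}; ∂psi/∂y = 6(y - 1)(y + 2) = 0 at y ∈ {-2, 1}.
The Hessian is diagonal: diag(psi_xx, psi_yy). Second derivatives: psi_xx(1)=72, psi_xx(2)=-48, psi_xx(4)=144; psi_yy(-2)=-18, psi_yy(1)=18.
Saddle points occur where the two diagonal entries have opposite signs: (1, -2), (2, 1), (4, -2). Count: 3.

3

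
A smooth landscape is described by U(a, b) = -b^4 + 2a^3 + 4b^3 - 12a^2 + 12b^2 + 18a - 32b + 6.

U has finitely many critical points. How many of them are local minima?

1

U separates as a function of a plus a function of b, so ∇U=0 decouples.
∂U/∂a = 6(a - 3)(a - 1) = 0 at a ∈ {1, 3}; ∂U/∂b = -4(b - 4)(b - 1)(b + 2) = 0 at b ∈ {-2, 1, 4}.
The Hessian is diagonal: diag(U_aa, U_bb). Second derivatives: U_aa(1)=-12, U_aa(3)=12; U_bb(-2)=-72, U_bb(1)=36, U_bb(4)=-72.
Local minima occur where both diagonal entries positive: (3, 1). Count: 1.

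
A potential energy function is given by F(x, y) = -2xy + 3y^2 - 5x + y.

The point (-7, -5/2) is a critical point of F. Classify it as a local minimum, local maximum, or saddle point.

The Hessian of F is constant: H = [[0, -2], [-2, 6]].
det(H) = 0·6 − (-2)² = -4.
Since det(H) < 0, H is indefinite and the critical point is a saddle point.

saddle point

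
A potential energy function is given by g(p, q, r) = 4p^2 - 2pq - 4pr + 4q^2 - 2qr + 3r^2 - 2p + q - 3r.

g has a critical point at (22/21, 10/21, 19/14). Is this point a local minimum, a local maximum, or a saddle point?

local minimum

The Hessian is constant: H = [[8, -2, -4], [-2, 8, -2], [-4, -2, 6]].
Leading principal minors: Δ₁ = 8, Δ₂ = 60, Δ₃ = 168.
All leading minors are positive, so H is positive definite: a local minimum.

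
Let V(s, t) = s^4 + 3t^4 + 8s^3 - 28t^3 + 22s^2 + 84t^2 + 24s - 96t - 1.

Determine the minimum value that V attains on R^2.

-74

V(s,t) separates as P(s) + Q(t) − 1, so its minimum is min P + min Q − 1.
P'(s) = 4(s + 1)(s + 2)(s + 3) vanishes at s ∈ {-3, -2, -1}; Q'(t) = 12(t - 4)(t - 2)(t - 1) vanishes at t ∈ {1, 2, 4}.
Local minima of P (where P''>0): P(-3)=-9, P(-1)=-9. Local minima of Q: Q(1)=-37, Q(4)=-64.
So the global minimum of V is P(-3) + Q(4) − 1 = -9 − 64 − 1 = -74, attained at (-3, 4).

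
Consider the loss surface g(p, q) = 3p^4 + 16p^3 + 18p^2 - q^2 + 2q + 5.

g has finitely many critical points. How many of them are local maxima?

g separates as a function of p plus a function of q, so ∇g=0 decouples.
∂g/∂p = 12p(p + 1)(p + 3) = 0 at p ∈ {-3, -1, 0}; ∂g/∂q = -2(q - 1) = 0 at q ∈ {1}.
The Hessian is diagonal: diag(g_pp, g_qq). Second derivatives: g_pp(-3)=72, g_pp(-1)=-24, g_pp(0)=36; g_qq(1)=-2.
Local maxima occur where both diagonal entries negative: (-1, 1). Count: 1.

1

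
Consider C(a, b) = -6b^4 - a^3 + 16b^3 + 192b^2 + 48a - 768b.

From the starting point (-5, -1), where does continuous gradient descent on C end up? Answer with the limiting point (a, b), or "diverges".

C is separable, so gradient descent decouples: a follows -∂C/∂a, b follows -∂C/∂b.
∂C/∂a = -3(a - 4)(a + 4); at a=-5 this is -27, so a increases.
∂C/∂b = -24(b - 4)(b - 2)(b + 4); at b=-1 this is -1080, so b increases.
a converges to its nearest critical value -4 (a local min of the a-part); b converges to 2. The iterate converges to (-4, 2).

(-4, 2)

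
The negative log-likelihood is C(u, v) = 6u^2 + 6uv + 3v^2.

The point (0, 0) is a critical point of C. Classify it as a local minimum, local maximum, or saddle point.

The Hessian of C is constant: H = [[12, 6], [6, 6]].
det(H) = 12·6 − 6² = 36.
det(H) > 0 and tr(H) = 18 > 0, so H is positive definite and the point is a local minimum.

local minimum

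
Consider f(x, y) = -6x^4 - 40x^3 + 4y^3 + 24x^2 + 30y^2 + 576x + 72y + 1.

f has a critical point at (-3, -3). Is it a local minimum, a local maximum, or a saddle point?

The mixed partial ∂²f/∂x∂y is 0, so the Hessian at any point is diag(f_xx, f_yy) = diag(24(-3x^2 - 10x + 2), 12(2y + 5)).
At (-3, -3): H = diag(120, -12).
The eigenvalues have opposite signs, so H is indefinite: a saddle point.

saddle point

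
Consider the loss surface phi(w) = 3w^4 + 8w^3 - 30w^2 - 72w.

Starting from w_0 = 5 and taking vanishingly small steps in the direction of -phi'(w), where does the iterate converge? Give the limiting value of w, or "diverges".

2

phi'(w) = 12(w - 2)(w + 1)(w + 3), so phi'(5) = 1728.
Gradient descent moves in the -phi' direction, i.e. w is decreasing.
The nearest critical point in that direction is w = 2, where phi'' = 180 > 0 (a local minimum). The iterate converges there.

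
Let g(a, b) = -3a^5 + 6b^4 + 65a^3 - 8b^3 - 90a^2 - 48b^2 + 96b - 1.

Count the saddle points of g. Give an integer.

6

g separates as a function of a plus a function of b, so ∇g=0 decouples.
∂g/∂a = -15a(a - 3)(a - 1)(a + 4) = 0 at a ∈ {-4, 0, 1, 3}; ∂g/∂b = 24(b - 2)(b - 1)(b + 2) = 0 at b ∈ {-2, 1, 2}.
The Hessian is diagonal: diag(g_aa, g_bb). Second derivatives: g_aa(-4)=2100, g_aa(0)=-180, g_aa(1)=150, g_aa(3)=-630; g_bb(-2)=288, g_bb(1)=-72, g_bb(2)=96.
Saddle points occur where the two diagonal entries have opposite signs: (-4, 1), (0, -2), (0, 2), (1, 1), (3, -2), (3, 2). Count: 6.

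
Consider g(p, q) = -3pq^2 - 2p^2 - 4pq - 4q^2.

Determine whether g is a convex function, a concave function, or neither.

neither

The term -3pq^2 is cubic, so the Hessian is not constant.
∂²g/∂q² = -6p - 8, which takes both signs as p varies (negative for sufficiently large p). A diagonal entry of the Hessian changing sign means the Hessian is neither positive- nor negative-semidefinite on all of R^2.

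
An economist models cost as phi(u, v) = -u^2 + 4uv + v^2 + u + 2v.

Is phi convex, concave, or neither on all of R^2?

neither

phi is quadratic, so its Hessian is the constant matrix H = [[-2, 4], [4, 2]].
det(H) = -20, tr(H) = 0.
det(H) < 0, so H is indefinite: neither convex nor concave.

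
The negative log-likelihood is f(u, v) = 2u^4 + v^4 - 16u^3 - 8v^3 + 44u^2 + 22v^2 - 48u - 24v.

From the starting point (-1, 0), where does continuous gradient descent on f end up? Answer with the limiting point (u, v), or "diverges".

(1, 1)

f is separable, so gradient descent decouples: u follows -∂f/∂u, v follows -∂f/∂v.
∂f/∂u = 8(u - 3)(u - 2)(u - 1); at u=-1 this is -192, so u increases.
∂f/∂v = 4(v - 3)(v - 2)(v - 1); at v=0 this is -24, so v increases.
u converges to its nearest critical value 1 (a local min of the u-part); v converges to 1. The iterate converges to (1, 1).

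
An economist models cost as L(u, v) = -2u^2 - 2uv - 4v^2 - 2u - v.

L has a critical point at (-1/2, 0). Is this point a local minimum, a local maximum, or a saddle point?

local maximum

The Hessian of L is constant: H = [[-4, -2], [-2, -8]].
det(H) = (-4)·(-8) − (-2)² = 28.
det(H) > 0 and tr(H) = -12 < 0, so H is negative definite and the point is a local maximum.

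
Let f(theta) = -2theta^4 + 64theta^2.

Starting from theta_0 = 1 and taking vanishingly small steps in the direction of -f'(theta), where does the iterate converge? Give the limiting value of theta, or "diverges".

0

f'(theta) = -8theta(theta - 4)(theta + 4), so f'(1) = 120.
Gradient descent moves in the -f' direction, i.e. theta is decreasing.
The nearest critical point in that direction is theta = 0, where f'' = 128 > 0 (a local minimum). The iterate converges there.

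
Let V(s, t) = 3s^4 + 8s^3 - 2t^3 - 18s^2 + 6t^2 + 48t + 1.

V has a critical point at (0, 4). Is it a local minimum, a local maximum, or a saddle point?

local maximum

The mixed partial ∂²V/∂s∂t is 0, so the Hessian at any point is diag(V_ss, V_tt) = diag(12(3s^2 + 4s - 3), 12(-t + 1)).
At (0, 4): H = diag(-36, -36).
Both eigenvalues are negative, so H is negative definite: a local maximum.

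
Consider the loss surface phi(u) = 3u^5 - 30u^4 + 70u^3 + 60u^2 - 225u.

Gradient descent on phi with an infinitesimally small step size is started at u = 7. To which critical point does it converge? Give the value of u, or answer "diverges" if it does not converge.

phi'(u) = 15(u - 5)(u - 3)(u - 1)(u + 1), so phi'(7) = 5760.
Gradient descent moves in the -phi' direction, i.e. u is decreasing.
The nearest critical point in that direction is u = 5, where phi'' = 720 > 0 (a local minimum). The iterate converges there.

5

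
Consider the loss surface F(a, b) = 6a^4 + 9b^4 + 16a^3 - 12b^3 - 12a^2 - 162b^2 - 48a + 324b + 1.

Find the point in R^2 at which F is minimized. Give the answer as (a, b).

(1, -3)

F(a,b) separates as P(a) + Q(b) + 1, so its minimum is min P + min Q + 1.
P'(a) = 24(a - 1)(a + 1)(a + 2) vanishes at a ∈ {-2, -1, 1}; Q'(b) = 36(b - 3)(b - 1)(b + 3) vanishes at b ∈ {-3, 1, 3}.
Local minima of P (where P''>0): P(-2)=16, P(1)=-38. Local minima of Q: Q(-3)=-1377, Q(3)=-81.
So the global minimum of F is P(1) + Q(-3) + 1 = -38 − 1377 + 1 = -1414, attained at (1, -3).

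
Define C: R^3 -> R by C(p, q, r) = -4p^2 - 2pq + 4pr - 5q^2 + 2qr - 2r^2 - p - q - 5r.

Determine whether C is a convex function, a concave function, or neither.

C is quadratic, so its Hessian is the constant matrix H = [[-8, -2, 4], [-2, -10, 2], [4, 2, -4]].
Leading principal minors: -8, 76, -144.
Signs alternate −, +, − ⇒ H ≺ 0 ⇒ concave.

concave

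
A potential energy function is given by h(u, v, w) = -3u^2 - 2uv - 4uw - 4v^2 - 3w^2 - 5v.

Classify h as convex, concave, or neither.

h is quadratic, so its Hessian is the constant matrix H = [[-6, -2, -4], [-2, -8, 0], [-4, 0, -6]].
Leading principal minors: -6, 44, -136.
Signs alternate −, +, − ⇒ H ≺ 0 ⇒ concave.

concave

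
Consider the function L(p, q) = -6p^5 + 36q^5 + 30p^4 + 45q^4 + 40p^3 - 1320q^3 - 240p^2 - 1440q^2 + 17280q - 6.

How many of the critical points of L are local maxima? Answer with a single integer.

L separates as a function of p plus a function of q, so ∇L=0 decouples.
∂L/∂p = -30p(p - 4)(p - 2)(p + 2) = 0 at p ∈ {-2, 0, 2, 4}; ∂L/∂q = 180(q - 4)(q - 2)(q + 3)(q + 4) = 0 at q ∈ {-4, -3, 2, 4}.
The Hessian is diagonal: diag(L_pp, L_qq). Second derivatives: L_pp(-2)=1440, L_pp(0)=-480, L_pp(2)=480, L_pp(4)=-1440; L_qq(-4)=-8640, L_qq(-3)=6300, L_qq(2)=-10800, L_qq(4)=20160.
Local maxima occur where both diagonal entries negative: (0, -4), (0, 2), (4, -4), (4, 2). Count: 4.

4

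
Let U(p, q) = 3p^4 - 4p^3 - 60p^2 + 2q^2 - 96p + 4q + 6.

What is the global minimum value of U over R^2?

-828

U(p,q) separates as A(p) + B(q) + 6, so its minimum is min A + min B + 6.
A'(p) = 12(p - 4)(p + 1)(p + 2) vanishes at p ∈ {-2, -1, 4}; B'(q) = 4q + 4 vanishes at q ∈ {-1}.
Local minima of A (where A''>0): A(-2)=32, A(4)=-832. Local minima of B: B(-1)=-2.
So the global minimum of U is A(4) + B(-1) + 6 = -832 − 2 + 6 = -828, attained at (4, -1).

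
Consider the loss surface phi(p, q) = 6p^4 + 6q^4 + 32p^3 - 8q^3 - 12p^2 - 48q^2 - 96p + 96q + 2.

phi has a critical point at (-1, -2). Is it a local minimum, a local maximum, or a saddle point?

The mixed partial ∂²phi/∂p∂q is 0, so the Hessian at any point is diag(phi_pp, phi_qq) = diag(24(3p^2 + 8p - 1), 24(3q^2 - 2q - 4)).
At (-1, -2): H = diag(-144, 288).
The eigenvalues have opposite signs, so H is indefinite: a saddle point.

saddle point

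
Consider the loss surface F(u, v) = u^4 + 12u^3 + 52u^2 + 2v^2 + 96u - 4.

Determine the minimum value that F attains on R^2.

F(u,v) separates as P(u) + Q(v) − 4, so its minimum is min P + min Q − 4.
P'(u) = 4(u + 2)(u + 3)(u + 4) vanishes at u ∈ {-4, -3, -2}; Q'(v) = 4v vanishes at v ∈ {0}.
Local minima of P (where P''>0): P(-4)=-64, P(-2)=-64. Local minima of Q: Q(0)=0.
So the global minimum of F is P(-4) + Q(0) − 4 = -64 + 0 − 4 = -68, attained at (-4, 0).

-68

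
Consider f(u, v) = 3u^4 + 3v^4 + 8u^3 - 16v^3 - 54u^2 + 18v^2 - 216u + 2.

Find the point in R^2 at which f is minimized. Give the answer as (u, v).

f(u,v) separates as P(u) + Q(v) + 2, so its minimum is min P + min Q + 2.
P'(u) = 12(u - 3)(u + 2)(u + 3) vanishes at u ∈ {-3, -2, 3}; Q'(v) = 12v(v - 3)(v - 1) vanishes at v ∈ {0, 1, 3}.
Local minima of P (where P''>0): P(-3)=189, P(3)=-675. Local minima of Q: Q(0)=0, Q(3)=-27.
So the global minimum of f is P(3) + Q(3) + 2 = -675 − 27 + 2 = -700, attained at (3, 3).

(3, 3)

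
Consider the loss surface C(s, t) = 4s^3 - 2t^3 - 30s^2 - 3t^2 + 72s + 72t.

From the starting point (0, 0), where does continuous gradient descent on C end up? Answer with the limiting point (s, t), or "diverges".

C is separable, so gradient descent decouples: s follows -∂C/∂s, t follows -∂C/∂t.
∂C/∂s = 12(s - 3)(s - 2); at s=0 this is 72, so s decreases.
∂C/∂t = -6(t - 3)(t + 4); at t=0 this is 72, so t decreases.
The s-coordinate has no critical point in that direction and runs off to infinity.

diverges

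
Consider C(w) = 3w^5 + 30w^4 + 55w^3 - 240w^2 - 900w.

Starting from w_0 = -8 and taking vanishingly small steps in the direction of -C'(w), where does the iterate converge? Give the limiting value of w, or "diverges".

C'(w) = 15(w - 2)(w + 2)(w + 3)(w + 5), so C'(-8) = 13500.
Gradient descent moves in the -C' direction, i.e. w is decreasing.
There is no critical point below w=-8, and C' keeps the same sign, so the iterate runs off to −∞.

diverges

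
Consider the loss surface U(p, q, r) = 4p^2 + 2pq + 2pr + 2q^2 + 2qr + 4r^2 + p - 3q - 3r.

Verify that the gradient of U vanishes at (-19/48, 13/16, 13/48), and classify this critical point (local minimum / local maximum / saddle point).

local minimum

∇U = (8p + 2q + 2r + 1, 2p + 4q + 2r - 3, 2p + 2q + 8r - 3); substituting (-19/48, 13/16, 13/48) gives ∇U = (0, 0, 0), so (-19/48, 13/16, 13/48) is indeed a critical point.
The Hessian is constant: H = [[8, 2, 2], [2, 4, 2], [2, 2, 8]].
Leading principal minors: Δ₁ = 8, Δ₂ = 28, Δ₃ = 192.
All leading minors are positive, so H is positive definite: a local minimum.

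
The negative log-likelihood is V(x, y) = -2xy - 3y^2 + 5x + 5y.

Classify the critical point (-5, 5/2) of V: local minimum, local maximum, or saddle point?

saddle point

The Hessian of V is constant: H = [[0, -2], [-2, -6]].
det(H) = 0·(-6) − (-2)² = -4.
Since det(H) < 0, H is indefinite and the critical point is a saddle point.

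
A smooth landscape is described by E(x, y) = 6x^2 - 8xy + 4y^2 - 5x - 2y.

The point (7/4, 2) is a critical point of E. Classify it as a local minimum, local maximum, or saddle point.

local minimum

The Hessian of E is constant: H = [[12, -8], [-8, 8]].
det(H) = 12·8 − (-8)² = 32.
det(H) > 0 and tr(H) = 20 > 0, so H is positive definite and the point is a local minimum.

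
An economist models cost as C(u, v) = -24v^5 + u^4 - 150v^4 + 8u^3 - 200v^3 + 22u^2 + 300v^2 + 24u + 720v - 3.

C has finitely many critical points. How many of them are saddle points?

C separates as a function of u plus a function of v, so ∇C=0 decouples.
∂C/∂u = 4(u + 1)(u + 2)(u + 3) = 0 at u ∈ {-3, -2, -1}; ∂C/∂v = -120(v - 1)(v + 1)(v + 2)(v + 3) = 0 at v ∈ {-3, -2, -1, 1}.
The Hessian is diagonal: diag(C_uu, C_vv). Second derivatives: C_uu(-3)=8, C_uu(-2)=-4, C_uu(-1)=8; C_vv(-3)=960, C_vv(-2)=-360, C_vv(-1)=480, C_vv(1)=-2880.
Saddle points occur where the two diagonal entries have opposite signs: (-3, -2), (-3, 1), (-2, -3), (-2, -1), (-1, -2), (-1, 1). Count: 6.

6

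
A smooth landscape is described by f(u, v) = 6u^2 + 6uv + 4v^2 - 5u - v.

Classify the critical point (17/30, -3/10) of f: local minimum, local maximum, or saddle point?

local minimum

The Hessian of f is constant: H = [[12, 6], [6, 8]].
det(H) = 12·8 − 6² = 60.
det(H) > 0 and tr(H) = 20 > 0, so H is positive definite and the point is a local minimum.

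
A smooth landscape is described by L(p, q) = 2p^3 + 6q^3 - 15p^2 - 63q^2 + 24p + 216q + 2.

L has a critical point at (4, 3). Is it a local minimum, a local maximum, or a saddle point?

saddle point

The mixed partial ∂²L/∂p∂q is 0, so the Hessian at any point is diag(L_pp, L_qq) = diag(6(2p - 5), 18(2q - 7)).
At (4, 3): H = diag(18, -18).
The eigenvalues have opposite signs, so H is indefinite: a saddle point.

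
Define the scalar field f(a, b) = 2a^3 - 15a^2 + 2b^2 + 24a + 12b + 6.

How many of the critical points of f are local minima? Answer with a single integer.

f separates as a function of a plus a function of b, so ∇f=0 decouples.
∂f/∂a = 6(a - 4)(a - 1) = 0 at a ∈ {1, 4}; ∂f/∂b = 4(b + 3) = 0 at b ∈ {-3}.
The Hessian is diagonal: diag(f_aa, f_bb). Second derivatives: f_aa(1)=-18, f_aa(4)=18; f_bb(-3)=4.
Local minima occur where both diagonal entries positive: (4, -3). Count: 1.

1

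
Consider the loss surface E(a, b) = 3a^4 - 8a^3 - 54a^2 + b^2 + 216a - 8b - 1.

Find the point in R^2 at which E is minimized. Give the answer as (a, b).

(-3, 4)

E(a,b) separates as P(a) + Q(b) − 1, so its minimum is min P + min Q − 1.
P'(a) = 12(a - 3)(a - 2)(a + 3) vanishes at a ∈ {-3, 2, 3}; Q'(b) = 2b - 8 vanishes at b ∈ {4}.
Local minima of P (where P''>0): P(-3)=-675, P(3)=189. Local minima of Q: Q(4)=-16.
So the global minimum of E is P(-3) + Q(4) − 1 = -675 − 16 − 1 = -692, attained at (-3, 4).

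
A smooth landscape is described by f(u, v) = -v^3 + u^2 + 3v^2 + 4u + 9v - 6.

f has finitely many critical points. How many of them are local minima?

f separates as a function of u plus a function of v, so ∇f=0 decouples.
∂f/∂u = 2(u + 2) = 0 at u ∈ {-2}; ∂f/∂v = -3(v - 3)(v + 1) = 0 at v ∈ {-1, 3}.
The Hessian is diagonal: diag(f_uu, f_vv). Second derivatives: f_uu(-2)=2; f_vv(-1)=12, f_vv(3)=-12.
Local minima occur where both diagonal entries positive: (-2, -1). Count: 1.

1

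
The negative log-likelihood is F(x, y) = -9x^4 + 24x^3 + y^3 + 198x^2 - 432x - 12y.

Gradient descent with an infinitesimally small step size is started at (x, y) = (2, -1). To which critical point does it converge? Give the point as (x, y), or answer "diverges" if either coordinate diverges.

(1, 2)

F is separable, so gradient descent decouples: x follows -∂F/∂x, y follows -∂F/∂y.
∂F/∂x = -36(x - 4)(x - 1)(x + 3); at x=2 this is 360, so x decreases.
∂F/∂y = 3(y - 2)(y + 2); at y=-1 this is -9, so y increases.
x converges to its nearest critical value 1 (a local min of the x-part); y converges to 2. The iterate converges to (1, 2).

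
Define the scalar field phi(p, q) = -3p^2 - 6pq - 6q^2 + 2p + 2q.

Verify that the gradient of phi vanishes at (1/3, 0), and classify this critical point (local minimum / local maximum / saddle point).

local maximum

∇phi = (-6p - 6q + 2, -6p - 12q + 2); substituting (1/3, 0) gives ∇phi = (0, 0), so (1/3, 0) is indeed a critical point.
The Hessian of phi is constant: H = [[-6, -6], [-6, -12]].
det(H) = (-6)·(-12) − (-6)² = 36.
det(H) > 0 and tr(H) = -18 < 0, so H is negative definite and the point is a local maximum.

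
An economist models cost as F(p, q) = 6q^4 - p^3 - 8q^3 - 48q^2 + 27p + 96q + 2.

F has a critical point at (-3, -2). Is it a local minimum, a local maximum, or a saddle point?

The mixed partial ∂²F/∂p∂q is 0, so the Hessian at any point is diag(F_pp, F_qq) = diag(-6p, 24(3q^2 - 2q - 4)).
At (-3, -2): H = diag(18, 288).
Both eigenvalues are positive, so H is positive definite: a local minimum.

local minimum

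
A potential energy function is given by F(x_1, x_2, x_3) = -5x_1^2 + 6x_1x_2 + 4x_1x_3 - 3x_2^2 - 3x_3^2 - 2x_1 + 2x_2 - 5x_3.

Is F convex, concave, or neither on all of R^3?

F is quadratic, so its Hessian is the constant matrix H = [[-10, 6, 4], [6, -6, 0], [4, 0, -6]].
Leading principal minors: -10, 24, -48.
Signs alternate −, +, − ⇒ H ≺ 0 ⇒ concave.

concave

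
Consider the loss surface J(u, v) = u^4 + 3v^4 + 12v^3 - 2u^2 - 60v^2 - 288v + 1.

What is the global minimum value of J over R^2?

J(u,v) separates as P(u) + Q(v) + 1, so its minimum is min P + min Q + 1.
P'(u) = 4u(u - 1)(u + 1) vanishes at u ∈ {-1, 0, 1}; Q'(v) = 12(v - 3)(v + 2)(v + 4) vanishes at v ∈ {-4, -2, 3}.
Local minima of P (where P''>0): P(-1)=-1, P(1)=-1. Local minima of Q: Q(-4)=192, Q(3)=-837.
So the global minimum of J is P(-1) + Q(3) + 1 = -1 − 837 + 1 = -837, attained at (-1, 3).

-837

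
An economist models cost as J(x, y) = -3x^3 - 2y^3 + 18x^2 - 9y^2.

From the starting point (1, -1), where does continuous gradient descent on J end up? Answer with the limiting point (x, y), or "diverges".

(0, -3)

J is separable, so gradient descent decouples: x follows -∂J/∂x, y follows -∂J/∂y.
∂J/∂x = -9x(x - 4); at x=1 this is 27, so x decreases.
∂J/∂y = -6y(y + 3); at y=-1 this is 12, so y decreases.
x converges to its nearest critical value 0 (a local min of the x-part); y converges to -3. The iterate converges to (0, -3).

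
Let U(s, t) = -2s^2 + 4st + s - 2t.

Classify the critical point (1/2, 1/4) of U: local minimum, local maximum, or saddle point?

The Hessian of U is constant: H = [[-4, 4], [4, 0]].
det(H) = (-4)·0 − 4² = -16.
Since det(H) < 0, H is indefinite and the critical point is a saddle point.

saddle point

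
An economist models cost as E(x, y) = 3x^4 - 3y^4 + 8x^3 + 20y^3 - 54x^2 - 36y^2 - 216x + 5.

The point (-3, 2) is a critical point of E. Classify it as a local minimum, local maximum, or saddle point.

The mixed partial ∂²E/∂x∂y is 0, so the Hessian at any point is diag(E_xx, E_yy) = diag(12(3x^2 + 4x - 9), 12(-3y^2 + 10y - 6)).
At (-3, 2): H = diag(72, 24).
Both eigenvalues are positive, so H is positive definite: a local minimum.

local minimum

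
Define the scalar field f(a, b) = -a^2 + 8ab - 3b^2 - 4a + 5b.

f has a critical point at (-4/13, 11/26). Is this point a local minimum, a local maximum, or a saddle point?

The Hessian of f is constant: H = [[-2, 8], [8, -6]].
det(H) = (-2)·(-6) − 8² = -52.
Since det(H) < 0, H is indefinite and the critical point is a saddle point.

saddle point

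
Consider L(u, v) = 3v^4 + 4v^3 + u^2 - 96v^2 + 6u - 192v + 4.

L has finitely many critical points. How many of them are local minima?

L separates as a function of u plus a function of v, so ∇L=0 decouples.
∂L/∂u = 2(u + 3) = 0 at u ∈ {-3}; ∂L/∂v = 12(v - 4)(v + 1)(v + 4) = 0 at v ∈ {-4, -1, 4}.
The Hessian is diagonal: diag(L_uu, L_vv). Second derivatives: L_uu(-3)=2; L_vv(-4)=288, L_vv(-1)=-180, L_vv(4)=480.
Local minima occur where both diagonal entries positive: (-3, -4), (-3, 4). Count: 2.

2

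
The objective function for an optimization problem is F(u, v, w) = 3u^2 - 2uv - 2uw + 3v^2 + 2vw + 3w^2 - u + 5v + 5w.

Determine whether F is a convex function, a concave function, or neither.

F is quadratic, so its Hessian is the constant matrix H = [[6, -2, -2], [-2, 6, 2], [-2, 2, 6]].
Leading principal minors: 6, 32, 160.
All positive ⇒ H ≻ 0 ⇒ convex.

convex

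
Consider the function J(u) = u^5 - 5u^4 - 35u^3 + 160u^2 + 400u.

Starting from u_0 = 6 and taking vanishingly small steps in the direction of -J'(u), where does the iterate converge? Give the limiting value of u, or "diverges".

5

J'(u) = 5(u - 5)(u - 4)(u + 1)(u + 4), so J'(6) = 700.
Gradient descent moves in the -J' direction, i.e. u is decreasing.
The nearest critical point in that direction is u = 5, where J'' = 270 > 0 (a local minimum). The iterate converges there.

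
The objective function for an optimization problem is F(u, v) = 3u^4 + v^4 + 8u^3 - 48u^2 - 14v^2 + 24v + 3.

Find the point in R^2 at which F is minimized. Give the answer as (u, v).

F(u,v) separates as P(u) + Q(v) + 3, so its minimum is min P + min Q + 3.
P'(u) = 12u(u - 2)(u + 4) vanishes at u ∈ {-4, 0, 2}; Q'(v) = 4(v - 2)(v - 1)(v + 3) vanishes at v ∈ {-3, 1, 2}.
Local minima of P (where P''>0): P(-4)=-512, P(2)=-80. Local minima of Q: Q(-3)=-117, Q(2)=8.
So the global minimum of F is P(-4) + Q(-3) + 3 = -512 − 117 + 3 = -626, attained at (-4, -3).

(-4, -3)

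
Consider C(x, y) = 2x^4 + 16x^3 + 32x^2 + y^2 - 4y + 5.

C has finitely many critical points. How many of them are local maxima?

C separates as a function of x plus a function of y, so ∇C=0 decouples.
∂C/∂x = 8x(x + 2)(x + 4) = 0 at x ∈ {-4, -2, 0}; ∂C/∂y = 2(y - 2) = 0 at y ∈ {2}.
The Hessian is diagonal: diag(C_xx, C_yy). Second derivatives: C_xx(-4)=64, C_xx(-2)=-32, C_xx(0)=64; C_yy(2)=2.
Local maxima occur where both diagonal entries negative: none. Count: 0.

0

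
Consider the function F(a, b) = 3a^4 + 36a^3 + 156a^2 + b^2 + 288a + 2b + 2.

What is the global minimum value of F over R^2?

-191

F(a,b) separates as P(a) + Q(b) + 2, so its minimum is min P + min Q + 2.
P'(a) = 12(a + 2)(a + 3)(a + 4) vanishes at a ∈ {-4, -3, -2}; Q'(b) = 2b + 2 vanishes at b ∈ {-1}.
Local minima of P (where P''>0): P(-4)=-192, P(-2)=-192. Local minima of Q: Q(-1)=-1.
So the global minimum of F is P(-4) + Q(-1) + 2 = -192 − 1 + 2 = -191, attained at (-4, -1).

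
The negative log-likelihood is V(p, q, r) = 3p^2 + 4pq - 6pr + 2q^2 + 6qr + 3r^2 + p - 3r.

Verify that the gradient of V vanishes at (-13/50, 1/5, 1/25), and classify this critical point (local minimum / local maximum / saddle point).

∇V = (6p + 4q - 6r + 1, 4p + 4q + 6r, -6p + 6q + 6r - 3); substituting (-13/50, 1/5, 1/25) gives ∇V = (0, 0, 0), so (-13/50, 1/5, 1/25) is indeed a critical point.
The Hessian is constant: H = [[6, 4, -6], [4, 4, 6], [-6, 6, 6]].
Leading principal minors: Δ₁ = 6, Δ₂ = 8, Δ₃ = -600.
The minors fit neither the all-positive nor the alternating-sign pattern, so H is indefinite: a saddle point.

saddle point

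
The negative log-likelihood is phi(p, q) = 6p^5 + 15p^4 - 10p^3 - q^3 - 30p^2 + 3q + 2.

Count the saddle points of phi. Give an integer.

phi separates as a function of p plus a function of q, so ∇phi=0 decouples.
∂phi/∂p = 30p(p - 1)(p + 1)(p + 2) = 0 at p ∈ {-2, -1, 0, 1}; ∂phi/∂q = -3(q - 1)(q + 1) = 0 at q ∈ {-1, 1}.
The Hessian is diagonal: diag(phi_pp, phi_qq). Second derivatives: phi_pp(-2)=-180, phi_pp(-1)=60, phi_pp(0)=-60, phi_pp(1)=180; phi_qq(-1)=6, phi_qq(1)=-6.
Saddle points occur where the two diagonal entries have opposite signs: (-2, -1), (-1, 1), (0, -1), (1, 1). Count: 4.

4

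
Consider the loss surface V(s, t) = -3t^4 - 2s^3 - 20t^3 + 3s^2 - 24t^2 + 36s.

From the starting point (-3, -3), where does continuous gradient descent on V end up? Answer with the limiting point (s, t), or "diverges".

(-2, -1)

V is separable, so gradient descent decouples: s follows -∂V/∂s, t follows -∂V/∂t.
∂V/∂s = -6(s - 3)(s + 2); at s=-3 this is -36, so s increases.
∂V/∂t = -12t(t + 1)(t + 4); at t=-3 this is -72, so t increases.
s converges to its nearest critical value -2 (a local min of the s-part); t converges to -1. The iterate converges to (-2, -1).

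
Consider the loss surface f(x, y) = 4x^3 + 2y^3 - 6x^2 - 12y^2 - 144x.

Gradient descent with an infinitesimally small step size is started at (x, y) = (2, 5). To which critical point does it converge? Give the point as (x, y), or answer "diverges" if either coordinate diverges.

f is separable, so gradient descent decouples: x follows -∂f/∂x, y follows -∂f/∂y.
∂f/∂x = 12(x - 4)(x + 3); at x=2 this is -120, so x increases.
∂f/∂y = 6y(y - 4); at y=5 this is 30, so y decreases.
x converges to its nearest critical value 4 (a local min of the x-part); y converges to 4. The iterate converges to (4, 4).

(4, 4)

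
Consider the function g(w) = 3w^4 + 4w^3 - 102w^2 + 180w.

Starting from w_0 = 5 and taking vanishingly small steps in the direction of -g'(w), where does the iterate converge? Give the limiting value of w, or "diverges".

g'(w) = 12(w - 3)(w - 1)(w + 5), so g'(5) = 960.
Gradient descent moves in the -g' direction, i.e. w is decreasing.
The nearest critical point in that direction is w = 3, where g'' = 192 > 0 (a local minimum). The iterate converges there.

3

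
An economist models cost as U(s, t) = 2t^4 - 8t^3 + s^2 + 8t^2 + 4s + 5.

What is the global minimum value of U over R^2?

1

U(s,t) separates as P(s) + Q(t) + 5, so its minimum is min P + min Q + 5.
P'(s) = 2s + 4 vanishes at s ∈ {-2}; Q'(t) = 8t(t - 2)(t - 1) vanishes at t ∈ {0, 1, 2}.
Local minima of P (where P''>0): P(-2)=-4. Local minima of Q: Q(0)=0, Q(2)=0.
So the global minimum of U is P(-2) + Q(0) + 5 = -4 + 0 + 5 = 1, attained at (-2, 0).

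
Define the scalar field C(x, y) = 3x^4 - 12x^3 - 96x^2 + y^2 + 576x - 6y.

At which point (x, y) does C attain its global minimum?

C(x,y) separates as P(x) + Q(y), so its minimum is min P + min Q.
P'(x) = 12(x - 4)(x - 3)(x + 4) vanishes at x ∈ {-4, 3, 4}; Q'(y) = 2y - 6 vanishes at y ∈ {3}.
Local minima of P (where P''>0): P(-4)=-2304, P(4)=768. Local minima of Q: Q(3)=-9.
So the global minimum of C is P(-4) + Q(3) = -2304 − 9 = -2313, attained at (-4, 3).

(-4, 3)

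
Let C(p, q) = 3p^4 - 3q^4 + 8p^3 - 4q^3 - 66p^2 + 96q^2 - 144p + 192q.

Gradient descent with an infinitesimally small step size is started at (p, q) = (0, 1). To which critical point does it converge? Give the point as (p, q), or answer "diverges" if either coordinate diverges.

(3, -1)

C is separable, so gradient descent decouples: p follows -∂C/∂p, q follows -∂C/∂q.
∂C/∂p = 12(p - 3)(p + 1)(p + 4); at p=0 this is -144, so p increases.
∂C/∂q = -12(q - 4)(q + 1)(q + 4); at q=1 this is 360, so q decreases.
p converges to its nearest critical value 3 (a local min of the p-part); q converges to -1. The iterate converges to (3, -1).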